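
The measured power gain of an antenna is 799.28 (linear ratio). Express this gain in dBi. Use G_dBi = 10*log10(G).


G_dBi = 10 * log10(799.28) = 29.03 dBi

29.03 dBi


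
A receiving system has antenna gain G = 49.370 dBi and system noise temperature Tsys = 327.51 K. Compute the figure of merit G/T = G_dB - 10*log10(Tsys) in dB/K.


G/T = 49.370 - 10*log10(327.51) = 49.370 - 25.15225 = 24.22 dB/K

24.22 dB/K


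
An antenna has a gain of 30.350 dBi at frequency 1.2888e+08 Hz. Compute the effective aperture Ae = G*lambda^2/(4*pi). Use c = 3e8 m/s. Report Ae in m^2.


lambda = c / f = 3.0000e+08 / 1.2888e+08 = 2.327747 m
G_linear = 10^(30.350/10) = 1083.927
Ae = G_linear * lambda^2 / (4*pi) = 1083.927 * 2.327747^2 / (4*pi) = 467.4 m^2

467.4 m^2


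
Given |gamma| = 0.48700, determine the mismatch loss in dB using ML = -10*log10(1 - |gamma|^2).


ML = -10 * log10(1 - 0.48700^2) = -10 * log10(0.762831) = 1.176 dB

1.176 dB


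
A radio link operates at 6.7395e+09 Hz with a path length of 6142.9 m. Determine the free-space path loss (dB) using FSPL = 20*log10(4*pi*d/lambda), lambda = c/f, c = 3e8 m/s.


lambda = c / f = 3.0000e+08 / 6.7395e+09 = 0.04451369 m
FSPL = 20 * log10(4*pi*6142.9/0.04451369) = 124.8 dB

124.8 dB


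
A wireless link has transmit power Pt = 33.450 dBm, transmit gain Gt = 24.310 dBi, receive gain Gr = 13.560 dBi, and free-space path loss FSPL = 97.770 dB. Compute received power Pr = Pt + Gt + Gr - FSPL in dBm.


Pr = 33.450 + 24.310 + 13.560 - 97.770 = -26.45 dBm

-26.45 dBm


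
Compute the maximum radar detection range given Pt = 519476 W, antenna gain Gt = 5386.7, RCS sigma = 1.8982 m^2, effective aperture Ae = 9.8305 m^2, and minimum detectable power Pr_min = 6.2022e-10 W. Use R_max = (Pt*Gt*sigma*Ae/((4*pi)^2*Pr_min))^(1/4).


R^4 = 519476*5386.7*1.8982*9.8305 / ((4*pi)^2 * 6.2022e-10) = 5.331389e+17
R_max = 5.331389e+17^0.25 = 27022 m

27022 m


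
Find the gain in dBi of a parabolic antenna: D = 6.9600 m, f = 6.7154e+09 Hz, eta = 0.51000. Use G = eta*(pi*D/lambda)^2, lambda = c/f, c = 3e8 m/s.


lambda = c / f = 3.0000e+08 / 6.7154e+09 = 0.04467344 m
G_linear = 0.51000 * (pi * 6.9600 / 0.04467344)^2 = 122177.0
G_dBi = 10 * log10(122177.0) = 50.87 dBi

50.87 dBi


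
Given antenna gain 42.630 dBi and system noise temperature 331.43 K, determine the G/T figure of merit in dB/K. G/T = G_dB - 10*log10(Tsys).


G/T = 42.630 - 10*log10(331.43) = 42.630 - 25.20392 = 17.43 dB/K

17.43 dB/K


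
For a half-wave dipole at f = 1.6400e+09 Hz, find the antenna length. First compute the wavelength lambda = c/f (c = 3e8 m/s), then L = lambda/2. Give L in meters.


lambda = c / f = 3.0000e+08 / 1.6400e+09 = 0.1829268 m
L = lambda / 2 = 0.1829268 / 2 = 0.09146 m

0.09146 m


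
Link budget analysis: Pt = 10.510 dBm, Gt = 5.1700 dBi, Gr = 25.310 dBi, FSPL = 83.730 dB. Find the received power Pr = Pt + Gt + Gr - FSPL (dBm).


Pr = 10.510 + 5.1700 + 25.310 - 83.730 = -42.74 dBm

-42.74 dBm


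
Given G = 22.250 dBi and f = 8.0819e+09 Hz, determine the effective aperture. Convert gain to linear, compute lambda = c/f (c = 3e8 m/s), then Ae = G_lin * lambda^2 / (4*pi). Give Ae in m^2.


lambda = c / f = 3.0000e+08 / 8.0819e+09 = 0.03711998 m
G_linear = 10^(22.250/10) = 167.8804
Ae = G_linear * lambda^2 / (4*pi) = 167.8804 * 0.03711998^2 / (4*pi) = 0.01841 m^2

0.01841 m^2


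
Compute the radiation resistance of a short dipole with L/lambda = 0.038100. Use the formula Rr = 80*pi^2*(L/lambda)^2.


Rr = 80 * pi^2 * (0.038100)^2 = 80 * 9.869604 * 1.451610e-03 = 1.146 ohm

1.146 ohm


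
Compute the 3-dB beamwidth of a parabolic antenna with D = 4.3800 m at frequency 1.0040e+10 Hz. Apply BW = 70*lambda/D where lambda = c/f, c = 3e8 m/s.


lambda = c / f = 3.0000e+08 / 1.0040e+10 = 0.02988048 m
BW = 70 * 0.02988048 / 4.3800 = 0.4775 deg

0.4775 deg


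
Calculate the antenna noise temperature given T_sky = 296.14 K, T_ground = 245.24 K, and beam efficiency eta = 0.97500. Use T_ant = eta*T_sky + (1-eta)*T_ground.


T_ant = 0.97500 * 296.14 + (1 - 0.97500) * 245.24 = 294.9 K

294.9 K


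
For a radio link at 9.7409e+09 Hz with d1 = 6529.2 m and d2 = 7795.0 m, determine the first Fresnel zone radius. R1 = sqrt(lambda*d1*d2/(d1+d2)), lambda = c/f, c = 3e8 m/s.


lambda = c / f = 3.0000e+08 / 9.7409e+09 = 0.03079798 m
R1 = sqrt(0.03079798 * 6529.2 * 7795.0 / (6529.2 + 7795.0)) = 10.46 m

10.46 m


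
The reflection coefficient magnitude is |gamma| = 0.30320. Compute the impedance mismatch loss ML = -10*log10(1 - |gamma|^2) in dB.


ML = -10 * log10(1 - 0.30320^2) = -10 * log10(0.90806976) = 0.4188 dB

0.4188 dB


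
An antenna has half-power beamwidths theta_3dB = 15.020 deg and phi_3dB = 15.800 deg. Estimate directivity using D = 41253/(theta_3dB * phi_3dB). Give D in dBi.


D_linear = 41253 / (15.020 * 15.800) = 173.8315
D_dBi = 10 * log10(173.8315) = 22.40 dBi

22.40 dBi


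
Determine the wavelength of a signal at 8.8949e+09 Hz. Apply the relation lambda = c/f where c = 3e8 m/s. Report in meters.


lambda = c / f = 3.0000e+08 / 8.8949e+09 = 0.03373 m

0.03373 m


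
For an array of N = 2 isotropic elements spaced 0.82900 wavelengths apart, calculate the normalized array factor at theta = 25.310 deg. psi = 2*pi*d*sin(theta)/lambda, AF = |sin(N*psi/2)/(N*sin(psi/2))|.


psi = 2*pi*0.82900*sin(25.310 deg) = 2.226827 rad
AF = |sin(2*2.226827/2) / (2*sin(2.226827/2))| = 0.4416

0.4416


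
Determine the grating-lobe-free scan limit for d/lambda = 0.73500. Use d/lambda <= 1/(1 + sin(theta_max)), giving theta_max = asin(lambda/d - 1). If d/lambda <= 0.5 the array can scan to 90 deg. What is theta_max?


lambda/d - 1 = 1/0.73500 - 1 = 0.3605442
theta_max = asin(0.3605442) = 21.13 deg

21.13 deg


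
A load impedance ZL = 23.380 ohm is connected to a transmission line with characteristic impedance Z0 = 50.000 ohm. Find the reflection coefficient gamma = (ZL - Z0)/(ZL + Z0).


gamma = (23.380 - 50.000) / (23.380 + 50.000) = -0.3628

-0.3628


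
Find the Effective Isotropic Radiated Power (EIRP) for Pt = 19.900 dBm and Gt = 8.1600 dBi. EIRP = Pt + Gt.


EIRP = Pt + Gt = 19.900 + 8.1600 = 28.06 dBm

28.06 dBm


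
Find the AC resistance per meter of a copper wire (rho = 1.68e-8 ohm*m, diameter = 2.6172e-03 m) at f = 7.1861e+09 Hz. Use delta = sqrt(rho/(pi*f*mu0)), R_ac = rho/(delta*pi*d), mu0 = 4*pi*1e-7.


delta = sqrt(1.68e-8 / (pi * 7.1861e+09 * 4*pi*1e-7)) = 7.695346e-07 m
R_ac = 1.68e-8 / (7.695346e-07 * pi * 2.6172e-03) = 2.655 ohm/m

2.655 ohm/m


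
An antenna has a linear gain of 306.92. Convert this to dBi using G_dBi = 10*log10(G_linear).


G_dBi = 10 * log10(306.92) = 24.87 dBi

24.87 dBi


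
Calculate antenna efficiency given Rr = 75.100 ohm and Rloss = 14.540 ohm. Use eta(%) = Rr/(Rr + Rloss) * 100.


eta = 75.100 / (75.100 + 14.540) * 100 = 83.78%

83.78%


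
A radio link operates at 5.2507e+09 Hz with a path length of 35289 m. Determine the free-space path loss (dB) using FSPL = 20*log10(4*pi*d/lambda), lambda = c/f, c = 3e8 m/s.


lambda = c / f = 3.0000e+08 / 5.2507e+09 = 0.05713524 m
FSPL = 20 * log10(4*pi*35289/0.05713524) = 137.8 dB

137.8 dB


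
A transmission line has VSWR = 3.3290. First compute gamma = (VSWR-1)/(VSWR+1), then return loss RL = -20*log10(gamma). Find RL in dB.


gamma = (3.3290 - 1) / (3.3290 + 1) = 0.5379995
RL = -20 * log10(0.5379995) = 5.384 dB

5.384 dB


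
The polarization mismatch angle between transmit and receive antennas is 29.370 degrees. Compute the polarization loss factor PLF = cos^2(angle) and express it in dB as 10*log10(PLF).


PLF_linear = cos^2(29.370 deg) = 0.7594612
PLF_dB = 10 * log10(0.7594612) = -1.195 dB

-1.195 dB


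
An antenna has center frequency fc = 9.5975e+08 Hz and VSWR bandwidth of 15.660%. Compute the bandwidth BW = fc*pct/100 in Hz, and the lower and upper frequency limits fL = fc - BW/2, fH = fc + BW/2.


BW = 9.5975e+08 * 15.660/100 = 1.502968e+08 Hz
fL = 9.5975e+08 - 1.502968e+08/2 = 8.846e+08 Hz
fH = 9.5975e+08 + 1.502968e+08/2 = 1.035e+09 Hz

BW=1.503e+08 Hz, fL=8.846e+08 Hz, fH=1.035e+09 Hz


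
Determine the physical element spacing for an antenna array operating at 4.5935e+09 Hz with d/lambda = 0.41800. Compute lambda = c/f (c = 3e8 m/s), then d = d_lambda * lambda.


lambda = c / f = 3.0000e+08 / 4.5935e+09 = 0.06530968 m
d = 0.41800 * 0.06530968 = 0.02730 m

0.02730 m


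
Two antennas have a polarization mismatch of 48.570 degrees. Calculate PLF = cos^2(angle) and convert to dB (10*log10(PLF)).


PLF_linear = cos^2(48.570 deg) = 0.4378529
PLF_dB = 10 * log10(0.4378529) = -3.587 dB

-3.587 dB


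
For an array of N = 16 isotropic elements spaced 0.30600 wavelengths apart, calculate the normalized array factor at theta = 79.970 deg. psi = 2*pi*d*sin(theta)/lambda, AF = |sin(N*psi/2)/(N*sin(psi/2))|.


psi = 2*pi*0.30600*sin(79.970 deg) = 1.893270 rad
AF = |sin(16*1.893270/2) / (16*sin(1.893270/2))| = 0.04103

0.04103


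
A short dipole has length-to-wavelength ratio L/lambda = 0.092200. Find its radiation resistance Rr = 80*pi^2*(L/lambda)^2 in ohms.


Rr = 80 * pi^2 * (0.092200)^2 = 80 * 9.869604 * 8.500840e-03 = 6.712 ohm

6.712 ohm


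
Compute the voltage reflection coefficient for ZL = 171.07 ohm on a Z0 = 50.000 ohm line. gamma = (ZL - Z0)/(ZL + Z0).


gamma = (171.07 - 50.000) / (171.07 + 50.000) = 0.5477

0.5477


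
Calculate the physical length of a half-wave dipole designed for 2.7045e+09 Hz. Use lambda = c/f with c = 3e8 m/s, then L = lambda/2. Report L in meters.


lambda = c / f = 3.0000e+08 / 2.7045e+09 = 0.1109262 m
L = lambda / 2 = 0.1109262 / 2 = 0.05546 m

0.05546 m


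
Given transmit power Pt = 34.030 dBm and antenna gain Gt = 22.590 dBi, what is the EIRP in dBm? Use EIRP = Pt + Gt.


EIRP = Pt + Gt = 34.030 + 22.590 = 56.62 dBm

56.62 dBm


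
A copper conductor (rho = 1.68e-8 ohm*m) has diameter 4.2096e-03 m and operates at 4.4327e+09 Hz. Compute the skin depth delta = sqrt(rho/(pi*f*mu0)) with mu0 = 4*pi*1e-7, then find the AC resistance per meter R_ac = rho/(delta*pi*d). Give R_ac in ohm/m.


delta = sqrt(1.68e-8 / (pi * 4.4327e+09 * 4*pi*1e-7)) = 9.798071e-07 m
R_ac = 1.68e-8 / (9.798071e-07 * pi * 4.2096e-03) = 1.297 ohm/m

1.297 ohm/m


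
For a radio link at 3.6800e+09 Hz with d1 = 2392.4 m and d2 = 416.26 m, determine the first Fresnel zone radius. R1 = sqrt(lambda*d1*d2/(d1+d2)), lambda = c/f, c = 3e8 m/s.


lambda = c / f = 3.0000e+08 / 3.6800e+09 = 0.08152174 m
R1 = sqrt(0.08152174 * 2392.4 * 416.26 / (2392.4 + 416.26)) = 5.376 m

5.376 m


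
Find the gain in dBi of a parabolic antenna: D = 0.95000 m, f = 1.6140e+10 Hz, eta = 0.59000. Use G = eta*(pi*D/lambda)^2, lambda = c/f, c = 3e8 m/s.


lambda = c / f = 3.0000e+08 / 1.6140e+10 = 0.01858736 m
G_linear = 0.59000 * (pi * 0.95000 / 0.01858736)^2 = 15211.20
G_dBi = 10 * log10(15211.20) = 41.82 dBi

41.82 dBi


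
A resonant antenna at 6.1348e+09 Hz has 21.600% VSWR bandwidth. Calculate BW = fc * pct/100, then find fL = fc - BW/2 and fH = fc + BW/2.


BW = 6.1348e+09 * 21.600/100 = 1.325117e+09 Hz
fL = 6.1348e+09 - 1.325117e+09/2 = 5.472e+09 Hz
fH = 6.1348e+09 + 1.325117e+09/2 = 6.797e+09 Hz

BW=1.325e+09 Hz, fL=5.472e+09 Hz, fH=6.797e+09 Hz


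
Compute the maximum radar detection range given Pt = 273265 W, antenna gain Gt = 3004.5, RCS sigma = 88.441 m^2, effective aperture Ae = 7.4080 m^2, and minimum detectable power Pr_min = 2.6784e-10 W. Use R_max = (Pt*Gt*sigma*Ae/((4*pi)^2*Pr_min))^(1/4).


R^4 = 273265*3004.5*88.441*7.4080 / ((4*pi)^2 * 2.6784e-10) = 1.271791e+19
R_max = 1.271791e+19^0.25 = 59718 m

59718 m


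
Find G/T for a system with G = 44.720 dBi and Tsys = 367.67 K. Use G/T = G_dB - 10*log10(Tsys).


G/T = 44.720 - 10*log10(367.67) = 44.720 - 25.65458 = 19.07 dB/K

19.07 dB/K


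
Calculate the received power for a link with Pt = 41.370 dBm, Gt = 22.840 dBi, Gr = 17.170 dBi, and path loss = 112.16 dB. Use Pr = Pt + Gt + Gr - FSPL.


Pr = 41.370 + 22.840 + 17.170 - 112.16 = -30.78 dBm

-30.78 dBm


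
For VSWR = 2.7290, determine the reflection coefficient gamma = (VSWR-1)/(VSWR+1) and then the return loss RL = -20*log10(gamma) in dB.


gamma = (2.7290 - 1) / (2.7290 + 1) = 0.4636632
RL = -20 * log10(0.4636632) = 6.676 dB

6.676 dB


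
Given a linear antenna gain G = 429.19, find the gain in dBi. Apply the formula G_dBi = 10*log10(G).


G_dBi = 10 * log10(429.19) = 26.33 dBi

26.33 dBi


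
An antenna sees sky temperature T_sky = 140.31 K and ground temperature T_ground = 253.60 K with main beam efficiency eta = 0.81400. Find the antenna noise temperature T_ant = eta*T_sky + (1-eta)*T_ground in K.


T_ant = 0.81400 * 140.31 + (1 - 0.81400) * 253.60 = 161.4 K

161.4 K


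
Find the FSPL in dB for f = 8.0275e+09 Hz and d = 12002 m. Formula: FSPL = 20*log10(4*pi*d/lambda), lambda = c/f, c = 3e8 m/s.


lambda = c / f = 3.0000e+08 / 8.0275e+09 = 0.03737154 m
FSPL = 20 * log10(4*pi*12002/0.03737154) = 132.1 dB

132.1 dB


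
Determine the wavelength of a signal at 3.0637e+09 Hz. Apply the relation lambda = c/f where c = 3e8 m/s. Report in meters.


lambda = c / f = 3.0000e+08 / 3.0637e+09 = 0.09792 m

0.09792 m


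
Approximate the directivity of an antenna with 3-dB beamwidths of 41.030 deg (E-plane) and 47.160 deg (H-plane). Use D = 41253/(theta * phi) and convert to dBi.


D_linear = 41253 / (41.030 * 47.160) = 21.31966
D_dBi = 10 * log10(21.31966) = 13.29 dBi

13.29 dBi


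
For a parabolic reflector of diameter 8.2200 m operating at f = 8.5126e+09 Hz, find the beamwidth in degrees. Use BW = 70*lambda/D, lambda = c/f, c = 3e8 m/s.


lambda = c / f = 3.0000e+08 / 8.5126e+09 = 0.03524188 m
BW = 70 * 0.03524188 / 8.2200 = 0.3001 deg

0.3001 deg


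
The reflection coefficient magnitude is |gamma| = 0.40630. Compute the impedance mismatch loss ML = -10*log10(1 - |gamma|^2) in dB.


ML = -10 * log10(1 - 0.40630^2) = -10 * log10(0.83492031) = 0.7835 dB

0.7835 dB


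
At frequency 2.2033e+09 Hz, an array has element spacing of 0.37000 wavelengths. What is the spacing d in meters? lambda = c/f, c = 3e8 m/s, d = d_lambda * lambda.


lambda = c / f = 3.0000e+08 / 2.2033e+09 = 0.1361594 m
d = 0.37000 * 0.1361594 = 0.05038 m

0.05038 m


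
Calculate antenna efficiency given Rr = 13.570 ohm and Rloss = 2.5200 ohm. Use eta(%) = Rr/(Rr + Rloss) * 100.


eta = 13.570 / (13.570 + 2.5200) * 100 = 84.34%

84.34%


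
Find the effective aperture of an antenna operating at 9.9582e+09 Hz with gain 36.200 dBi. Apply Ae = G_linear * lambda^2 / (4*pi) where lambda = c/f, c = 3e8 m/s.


lambda = c / f = 3.0000e+08 / 9.9582e+09 = 0.03012593 m
G_linear = 10^(36.200/10) = 4168.694
Ae = G_linear * lambda^2 / (4*pi) = 4168.694 * 0.03012593^2 / (4*pi) = 0.3011 m^2

0.3011 m^2


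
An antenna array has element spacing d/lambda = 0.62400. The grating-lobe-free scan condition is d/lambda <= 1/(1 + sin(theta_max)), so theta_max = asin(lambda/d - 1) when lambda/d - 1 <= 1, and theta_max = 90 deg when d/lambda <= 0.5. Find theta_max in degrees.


lambda/d - 1 = 1/0.62400 - 1 = 0.6025641
theta_max = asin(0.6025641) = 37.05 deg

37.05 deg


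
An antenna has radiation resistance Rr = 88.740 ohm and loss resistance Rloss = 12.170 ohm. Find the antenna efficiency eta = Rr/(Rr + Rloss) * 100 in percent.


eta = 88.740 / (88.740 + 12.170) * 100 = 87.94%

87.94%


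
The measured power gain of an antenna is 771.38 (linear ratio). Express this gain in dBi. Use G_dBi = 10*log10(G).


G_dBi = 10 * log10(771.38) = 28.87 dBi

28.87 dBi


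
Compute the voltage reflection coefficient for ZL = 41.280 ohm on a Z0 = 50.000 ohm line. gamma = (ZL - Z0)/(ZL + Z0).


gamma = (41.280 - 50.000) / (41.280 + 50.000) = -0.09553

-0.09553


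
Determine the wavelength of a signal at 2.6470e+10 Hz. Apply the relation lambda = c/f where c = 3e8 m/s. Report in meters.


lambda = c / f = 3.0000e+08 / 2.6470e+10 = 0.01133 m

0.01133 m


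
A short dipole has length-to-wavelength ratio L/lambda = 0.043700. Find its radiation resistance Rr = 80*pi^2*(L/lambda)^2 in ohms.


Rr = 80 * pi^2 * (0.043700)^2 = 80 * 9.869604 * 1.909690e-03 = 1.508 ohm

1.508 ohm


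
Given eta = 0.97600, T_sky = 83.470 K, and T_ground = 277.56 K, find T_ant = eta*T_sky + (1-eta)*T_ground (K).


T_ant = 0.97600 * 83.470 + (1 - 0.97600) * 277.56 = 88.13 K

88.13 K


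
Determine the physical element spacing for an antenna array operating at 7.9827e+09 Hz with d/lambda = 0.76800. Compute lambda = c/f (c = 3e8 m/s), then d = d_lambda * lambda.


lambda = c / f = 3.0000e+08 / 7.9827e+09 = 0.03758127 m
d = 0.76800 * 0.03758127 = 0.02886 m

0.02886 m


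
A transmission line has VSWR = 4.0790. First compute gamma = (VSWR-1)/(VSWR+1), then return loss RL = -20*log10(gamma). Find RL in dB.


gamma = (4.0790 - 1) / (4.0790 + 1) = 0.6062217
RL = -20 * log10(0.6062217) = 4.347 dB

4.347 dB


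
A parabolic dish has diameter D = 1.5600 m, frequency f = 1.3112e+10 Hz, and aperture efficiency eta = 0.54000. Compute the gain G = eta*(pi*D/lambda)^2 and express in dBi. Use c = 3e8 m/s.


lambda = c / f = 3.0000e+08 / 1.3112e+10 = 0.02287980 m
G_linear = 0.54000 * (pi * 1.5600 / 0.02287980)^2 = 24776.40
G_dBi = 10 * log10(24776.40) = 43.94 dBi

43.94 dBi


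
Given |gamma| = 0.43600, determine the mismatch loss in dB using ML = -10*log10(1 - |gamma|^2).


ML = -10 * log10(1 - 0.43600^2) = -10 * log10(0.809904) = 0.9157 dB

0.9157 dB


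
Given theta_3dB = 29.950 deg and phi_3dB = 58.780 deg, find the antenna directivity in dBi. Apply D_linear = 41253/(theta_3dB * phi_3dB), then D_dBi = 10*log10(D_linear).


D_linear = 41253 / (29.950 * 58.780) = 23.43307
D_dBi = 10 * log10(23.43307) = 13.70 dBi

13.70 dBi


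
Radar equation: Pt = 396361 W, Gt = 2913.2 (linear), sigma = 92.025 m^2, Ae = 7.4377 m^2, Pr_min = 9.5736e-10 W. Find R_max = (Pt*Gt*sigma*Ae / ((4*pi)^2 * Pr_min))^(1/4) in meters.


R^4 = 396361*2913.2*92.025*7.4377 / ((4*pi)^2 * 9.5736e-10) = 5.227700e+18
R_max = 5.227700e+18^0.25 = 47816 m

47816 m


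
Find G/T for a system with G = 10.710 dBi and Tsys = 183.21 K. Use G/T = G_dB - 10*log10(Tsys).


G/T = 10.710 - 10*log10(183.21) = 10.710 - 22.62949 = -11.92 dB/K

-11.92 dB/K


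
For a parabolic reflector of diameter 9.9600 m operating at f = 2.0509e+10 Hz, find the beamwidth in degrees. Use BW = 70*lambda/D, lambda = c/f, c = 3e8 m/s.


lambda = c / f = 3.0000e+08 / 2.0509e+10 = 0.01462772 m
BW = 70 * 0.01462772 / 9.9600 = 0.1028 deg

0.1028 deg


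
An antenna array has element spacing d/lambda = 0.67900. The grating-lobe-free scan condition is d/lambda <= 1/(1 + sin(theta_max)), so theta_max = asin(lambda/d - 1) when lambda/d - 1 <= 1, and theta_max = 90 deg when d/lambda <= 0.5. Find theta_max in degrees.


lambda/d - 1 = 1/0.67900 - 1 = 0.4727541
theta_max = asin(0.4727541) = 28.21 deg

28.21 deg


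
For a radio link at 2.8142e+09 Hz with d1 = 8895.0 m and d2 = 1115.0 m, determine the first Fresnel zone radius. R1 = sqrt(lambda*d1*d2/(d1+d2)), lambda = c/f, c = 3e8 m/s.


lambda = c / f = 3.0000e+08 / 2.8142e+09 = 0.1066022 m
R1 = sqrt(0.1066022 * 8895.0 * 1115.0 / (8895.0 + 1115.0)) = 10.28 m

10.28 m


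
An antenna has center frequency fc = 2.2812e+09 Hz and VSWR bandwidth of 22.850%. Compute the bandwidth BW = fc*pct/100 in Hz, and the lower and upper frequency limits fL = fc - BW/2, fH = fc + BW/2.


BW = 2.2812e+09 * 22.850/100 = 5.212542e+08 Hz
fL = 2.2812e+09 - 5.212542e+08/2 = 2.021e+09 Hz
fH = 2.2812e+09 + 5.212542e+08/2 = 2.542e+09 Hz

BW=5.213e+08 Hz, fL=2.021e+09 Hz, fH=2.542e+09 Hz


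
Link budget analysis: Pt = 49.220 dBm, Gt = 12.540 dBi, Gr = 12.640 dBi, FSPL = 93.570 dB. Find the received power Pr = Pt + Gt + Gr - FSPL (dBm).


Pr = 49.220 + 12.540 + 12.640 - 93.570 = -19.17 dBm

-19.17 dBm


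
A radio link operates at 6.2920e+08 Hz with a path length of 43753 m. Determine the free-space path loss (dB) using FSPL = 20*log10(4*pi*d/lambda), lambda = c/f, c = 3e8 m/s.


lambda = c / f = 3.0000e+08 / 6.2920e+08 = 0.4767959 m
FSPL = 20 * log10(4*pi*43753/0.4767959) = 121.2 dB

121.2 dB


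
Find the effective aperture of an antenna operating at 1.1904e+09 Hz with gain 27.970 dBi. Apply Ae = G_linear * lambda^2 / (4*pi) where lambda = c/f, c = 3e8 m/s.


lambda = c / f = 3.0000e+08 / 1.1904e+09 = 0.2520161 m
G_linear = 10^(27.970/10) = 626.6139
Ae = G_linear * lambda^2 / (4*pi) = 626.6139 * 0.2520161^2 / (4*pi) = 3.167 m^2

3.167 m^2


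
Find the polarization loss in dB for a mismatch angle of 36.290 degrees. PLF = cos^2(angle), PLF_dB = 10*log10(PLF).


PLF_linear = cos^2(36.290 deg) = 0.6496869
PLF_dB = 10 * log10(0.6496869) = -1.873 dB

-1.873 dB


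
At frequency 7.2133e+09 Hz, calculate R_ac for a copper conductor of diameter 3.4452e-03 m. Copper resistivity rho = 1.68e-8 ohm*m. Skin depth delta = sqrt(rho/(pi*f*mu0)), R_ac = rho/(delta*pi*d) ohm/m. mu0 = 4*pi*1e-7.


delta = sqrt(1.68e-8 / (pi * 7.2133e+09 * 4*pi*1e-7)) = 7.680823e-07 m
R_ac = 1.68e-8 / (7.680823e-07 * pi * 3.4452e-03) = 2.021 ohm/m

2.021 ohm/m


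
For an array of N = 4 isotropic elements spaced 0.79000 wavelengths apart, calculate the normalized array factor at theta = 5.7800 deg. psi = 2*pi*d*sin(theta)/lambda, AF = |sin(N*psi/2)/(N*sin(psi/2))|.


psi = 2*pi*0.79000*sin(5.7800 deg) = 0.4998910 rad
AF = |sin(4*0.4998910/2) / (4*sin(0.4998910/2))| = 0.8504

0.8504


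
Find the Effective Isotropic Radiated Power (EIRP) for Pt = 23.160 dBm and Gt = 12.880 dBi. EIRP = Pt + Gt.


EIRP = Pt + Gt = 23.160 + 12.880 = 36.04 dBm

36.04 dBm


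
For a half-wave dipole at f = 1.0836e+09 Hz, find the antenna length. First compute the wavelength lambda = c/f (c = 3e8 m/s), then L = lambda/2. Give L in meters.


lambda = c / f = 3.0000e+08 / 1.0836e+09 = 0.2768549 m
L = lambda / 2 = 0.2768549 / 2 = 0.1384 m

0.1384 m


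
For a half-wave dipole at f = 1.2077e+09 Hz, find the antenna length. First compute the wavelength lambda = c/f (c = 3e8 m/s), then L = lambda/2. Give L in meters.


lambda = c / f = 3.0000e+08 / 1.2077e+09 = 0.2484061 m
L = lambda / 2 = 0.2484061 / 2 = 0.1242 m

0.1242 m


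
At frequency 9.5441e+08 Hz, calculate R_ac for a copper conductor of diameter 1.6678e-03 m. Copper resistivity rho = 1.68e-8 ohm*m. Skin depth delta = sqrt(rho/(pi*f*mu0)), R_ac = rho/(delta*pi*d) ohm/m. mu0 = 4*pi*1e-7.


delta = sqrt(1.68e-8 / (pi * 9.5441e+08 * 4*pi*1e-7)) = 2.111579e-06 m
R_ac = 1.68e-8 / (2.111579e-06 * pi * 1.6678e-03) = 1.518 ohm/m

1.518 ohm/m


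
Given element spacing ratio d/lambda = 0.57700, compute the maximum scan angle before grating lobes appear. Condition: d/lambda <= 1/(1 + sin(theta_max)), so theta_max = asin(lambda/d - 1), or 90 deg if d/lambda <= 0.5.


lambda/d - 1 = 1/0.57700 - 1 = 0.7331023
theta_max = asin(0.7331023) = 47.15 deg

47.15 deg


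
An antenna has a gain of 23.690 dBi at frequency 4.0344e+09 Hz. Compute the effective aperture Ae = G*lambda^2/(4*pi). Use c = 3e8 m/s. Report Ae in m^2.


lambda = c / f = 3.0000e+08 / 4.0344e+09 = 0.07436050 m
G_linear = 10^(23.690/10) = 233.8837
Ae = G_linear * lambda^2 / (4*pi) = 233.8837 * 0.07436050^2 / (4*pi) = 0.1029 m^2

0.1029 m^2


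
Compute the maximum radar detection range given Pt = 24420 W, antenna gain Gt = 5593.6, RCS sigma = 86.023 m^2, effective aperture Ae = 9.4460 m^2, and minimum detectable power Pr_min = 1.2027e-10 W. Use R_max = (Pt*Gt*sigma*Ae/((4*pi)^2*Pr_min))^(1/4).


R^4 = 24420*5593.6*86.023*9.4460 / ((4*pi)^2 * 1.2027e-10) = 5.844166e+18
R_max = 5.844166e+18^0.25 = 49168 m

49168 m


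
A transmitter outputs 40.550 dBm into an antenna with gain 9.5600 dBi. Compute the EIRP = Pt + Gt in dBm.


EIRP = Pt + Gt = 40.550 + 9.5600 = 50.11 dBm

50.11 dBm


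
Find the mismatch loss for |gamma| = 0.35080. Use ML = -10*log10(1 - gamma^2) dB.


ML = -10 * log10(1 - 0.35080^2) = -10 * log10(0.87693936) = 0.5703 dB

0.5703 dB


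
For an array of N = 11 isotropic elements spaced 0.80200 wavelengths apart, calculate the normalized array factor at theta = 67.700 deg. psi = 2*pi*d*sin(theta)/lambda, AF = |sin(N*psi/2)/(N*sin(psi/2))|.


psi = 2*pi*0.80200*sin(67.700 deg) = 4.662238 rad
AF = |sin(11*4.662238/2) / (11*sin(4.662238/2))| = 0.06120

0.06120


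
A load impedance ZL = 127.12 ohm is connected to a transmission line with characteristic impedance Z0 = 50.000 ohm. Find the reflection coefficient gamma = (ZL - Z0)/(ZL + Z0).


gamma = (127.12 - 50.000) / (127.12 + 50.000) = 0.4354

0.4354


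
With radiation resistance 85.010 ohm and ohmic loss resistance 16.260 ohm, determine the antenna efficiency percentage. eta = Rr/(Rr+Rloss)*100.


eta = 85.010 / (85.010 + 16.260) * 100 = 83.94%

83.94%


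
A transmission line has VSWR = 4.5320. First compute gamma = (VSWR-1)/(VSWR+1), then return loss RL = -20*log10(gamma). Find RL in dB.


gamma = (4.5320 - 1) / (4.5320 + 1) = 0.6384671
RL = -20 * log10(0.6384671) = 3.897 dB

3.897 dB


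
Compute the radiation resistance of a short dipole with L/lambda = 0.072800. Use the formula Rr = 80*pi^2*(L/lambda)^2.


Rr = 80 * pi^2 * (0.072800)^2 = 80 * 9.869604 * 5.299840e-03 = 4.185 ohm

4.185 ohm


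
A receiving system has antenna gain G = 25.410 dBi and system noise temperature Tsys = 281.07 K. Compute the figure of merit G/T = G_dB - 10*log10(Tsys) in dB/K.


G/T = 25.410 - 10*log10(281.07) = 25.410 - 24.48814 = 0.9219 dB/K

0.9219 dB/K


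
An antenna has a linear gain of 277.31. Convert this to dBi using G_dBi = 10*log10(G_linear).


G_dBi = 10 * log10(277.31) = 24.43 dBi

24.43 dBi


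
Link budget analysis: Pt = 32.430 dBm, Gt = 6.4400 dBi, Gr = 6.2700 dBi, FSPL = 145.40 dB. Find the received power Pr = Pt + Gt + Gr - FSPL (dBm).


Pr = 32.430 + 6.4400 + 6.2700 - 145.40 = -100.26 dBm

-100.26 dBm


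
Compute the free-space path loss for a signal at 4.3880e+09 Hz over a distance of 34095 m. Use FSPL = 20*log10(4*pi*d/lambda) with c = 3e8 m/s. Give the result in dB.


lambda = c / f = 3.0000e+08 / 4.3880e+09 = 0.06836828 m
FSPL = 20 * log10(4*pi*34095/0.06836828) = 135.9 dB

135.9 dB


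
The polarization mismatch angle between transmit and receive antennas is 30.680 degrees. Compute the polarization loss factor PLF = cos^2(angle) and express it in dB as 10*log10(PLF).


PLF_linear = cos^2(30.680 deg) = 0.7396523
PLF_dB = 10 * log10(0.7396523) = -1.310 dB

-1.310 dB


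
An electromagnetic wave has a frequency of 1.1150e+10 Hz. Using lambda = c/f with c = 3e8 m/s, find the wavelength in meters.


lambda = c / f = 3.0000e+08 / 1.1150e+10 = 0.02691 m

0.02691 m


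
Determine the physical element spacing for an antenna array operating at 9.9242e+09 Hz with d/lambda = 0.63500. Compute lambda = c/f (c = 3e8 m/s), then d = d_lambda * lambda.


lambda = c / f = 3.0000e+08 / 9.9242e+09 = 0.03022914 m
d = 0.63500 * 0.03022914 = 0.01920 m

0.01920 m


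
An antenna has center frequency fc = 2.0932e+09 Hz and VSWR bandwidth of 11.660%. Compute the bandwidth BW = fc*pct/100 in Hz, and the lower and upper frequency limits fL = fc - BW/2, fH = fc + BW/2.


BW = 2.0932e+09 * 11.660/100 = 2.440671e+08 Hz
fL = 2.0932e+09 - 2.440671e+08/2 = 1.971e+09 Hz
fH = 2.0932e+09 + 2.440671e+08/2 = 2.215e+09 Hz

BW=2.441e+08 Hz, fL=1.971e+09 Hz, fH=2.215e+09 Hz


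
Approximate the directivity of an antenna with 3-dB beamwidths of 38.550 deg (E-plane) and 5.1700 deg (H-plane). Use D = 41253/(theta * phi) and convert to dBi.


D_linear = 41253 / (38.550 * 5.1700) = 206.9858
D_dBi = 10 * log10(206.9858) = 23.16 dBi

23.16 dBi


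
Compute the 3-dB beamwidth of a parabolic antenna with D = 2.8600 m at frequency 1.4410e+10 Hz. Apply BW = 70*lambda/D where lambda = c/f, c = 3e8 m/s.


lambda = c / f = 3.0000e+08 / 1.4410e+10 = 0.02081888 m
BW = 70 * 0.02081888 / 2.8600 = 0.5096 deg

0.5096 deg


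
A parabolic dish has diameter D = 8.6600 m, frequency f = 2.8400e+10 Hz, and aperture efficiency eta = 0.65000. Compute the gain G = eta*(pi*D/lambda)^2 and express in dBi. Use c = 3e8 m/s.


lambda = c / f = 3.0000e+08 / 2.8400e+10 = 0.01056338 m
G_linear = 0.65000 * (pi * 8.6600 / 0.01056338)^2 = 4.311646e+06
G_dBi = 10 * log10(4.311646e+06) = 66.35 dBi

66.35 dBi


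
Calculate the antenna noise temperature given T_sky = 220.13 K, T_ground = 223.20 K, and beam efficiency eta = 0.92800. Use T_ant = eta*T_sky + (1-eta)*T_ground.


T_ant = 0.92800 * 220.13 + (1 - 0.92800) * 223.20 = 220.4 K

220.4 K


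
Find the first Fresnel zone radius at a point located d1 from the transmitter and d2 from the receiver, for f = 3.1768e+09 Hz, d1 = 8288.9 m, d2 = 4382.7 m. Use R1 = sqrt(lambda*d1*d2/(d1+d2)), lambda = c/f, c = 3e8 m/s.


lambda = c / f = 3.0000e+08 / 3.1768e+09 = 0.09443465 m
R1 = sqrt(0.09443465 * 8288.9 * 4382.7 / (8288.9 + 4382.7)) = 16.45 m

16.45 m


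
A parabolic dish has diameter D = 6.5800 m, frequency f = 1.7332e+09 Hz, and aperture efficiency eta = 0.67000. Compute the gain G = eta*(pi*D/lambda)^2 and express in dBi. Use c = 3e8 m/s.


lambda = c / f = 3.0000e+08 / 1.7332e+09 = 0.1730902 m
G_linear = 0.67000 * (pi * 6.5800 / 0.1730902)^2 = 9556.115
G_dBi = 10 * log10(9556.115) = 39.80 dBi

39.80 dBi


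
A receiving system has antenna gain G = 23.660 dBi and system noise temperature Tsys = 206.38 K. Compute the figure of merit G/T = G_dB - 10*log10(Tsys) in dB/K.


G/T = 23.660 - 10*log10(206.38) = 23.660 - 23.14668 = 0.5133 dB/K

0.5133 dB/K


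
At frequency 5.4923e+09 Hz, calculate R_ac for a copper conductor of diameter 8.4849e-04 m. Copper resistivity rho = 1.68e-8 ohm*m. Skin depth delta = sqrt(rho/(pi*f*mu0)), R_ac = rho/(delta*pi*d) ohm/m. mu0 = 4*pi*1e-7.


delta = sqrt(1.68e-8 / (pi * 5.4923e+09 * 4*pi*1e-7)) = 8.802330e-07 m
R_ac = 1.68e-8 / (8.802330e-07 * pi * 8.4849e-04) = 7.160 ohm/m

7.160 ohm/m


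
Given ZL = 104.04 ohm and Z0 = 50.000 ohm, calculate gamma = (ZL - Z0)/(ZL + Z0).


gamma = (104.04 - 50.000) / (104.04 + 50.000) = 0.3508

0.3508


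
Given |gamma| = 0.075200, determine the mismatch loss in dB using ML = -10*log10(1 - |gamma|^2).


ML = -10 * log10(1 - 0.075200^2) = -10 * log10(0.99434496) = 0.02463 dB

0.02463 dB


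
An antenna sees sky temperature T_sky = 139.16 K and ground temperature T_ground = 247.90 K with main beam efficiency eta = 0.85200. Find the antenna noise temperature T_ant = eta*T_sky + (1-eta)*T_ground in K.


T_ant = 0.85200 * 139.16 + (1 - 0.85200) * 247.90 = 155.3 K

155.3 K


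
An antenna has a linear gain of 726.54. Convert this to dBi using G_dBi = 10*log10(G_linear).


G_dBi = 10 * log10(726.54) = 28.61 dBi

28.61 dBi


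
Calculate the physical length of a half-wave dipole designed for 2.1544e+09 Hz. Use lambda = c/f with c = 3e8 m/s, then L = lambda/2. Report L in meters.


lambda = c / f = 3.0000e+08 / 2.1544e+09 = 0.1392499 m
L = lambda / 2 = 0.1392499 / 2 = 0.06962 m

0.06962 m


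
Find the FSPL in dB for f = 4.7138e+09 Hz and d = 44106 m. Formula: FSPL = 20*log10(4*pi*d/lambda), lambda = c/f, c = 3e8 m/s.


lambda = c / f = 3.0000e+08 / 4.7138e+09 = 0.06364292 m
FSPL = 20 * log10(4*pi*44106/0.06364292) = 138.8 dB

138.8 dB


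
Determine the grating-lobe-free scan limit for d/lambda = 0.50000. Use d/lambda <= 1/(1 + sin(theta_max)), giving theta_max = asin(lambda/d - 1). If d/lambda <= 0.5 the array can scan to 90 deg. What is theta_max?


lambda/d - 1 = 1/0.50000 - 1 = 1.000000 >= 1
d/lambda <= 0.5, so the array can scan to endfire without grating lobes: theta_max = 90 deg

90 deg


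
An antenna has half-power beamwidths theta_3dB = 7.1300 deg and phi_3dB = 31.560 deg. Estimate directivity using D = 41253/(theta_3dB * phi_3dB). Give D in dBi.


D_linear = 41253 / (7.1300 * 31.560) = 183.3281
D_dBi = 10 * log10(183.3281) = 22.63 dBi

22.63 dBi


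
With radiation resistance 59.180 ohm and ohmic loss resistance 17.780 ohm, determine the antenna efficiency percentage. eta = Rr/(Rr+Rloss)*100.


eta = 59.180 / (59.180 + 17.780) * 100 = 76.90%

76.90%


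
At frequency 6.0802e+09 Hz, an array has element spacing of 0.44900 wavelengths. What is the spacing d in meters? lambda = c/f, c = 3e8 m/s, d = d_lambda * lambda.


lambda = c / f = 3.0000e+08 / 6.0802e+09 = 0.04934048 m
d = 0.44900 * 0.04934048 = 0.02215 m

0.02215 m


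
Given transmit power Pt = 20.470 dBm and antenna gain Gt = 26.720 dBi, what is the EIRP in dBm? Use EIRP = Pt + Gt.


EIRP = Pt + Gt = 20.470 + 26.720 = 47.19 dBm

47.19 dBm


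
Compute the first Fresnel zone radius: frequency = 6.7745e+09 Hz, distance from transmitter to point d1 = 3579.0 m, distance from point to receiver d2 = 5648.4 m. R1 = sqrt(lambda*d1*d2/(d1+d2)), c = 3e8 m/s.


lambda = c / f = 3.0000e+08 / 6.7745e+09 = 0.04428371 m
R1 = sqrt(0.04428371 * 3579.0 * 5648.4 / (3579.0 + 5648.4)) = 9.850 m

9.850 m


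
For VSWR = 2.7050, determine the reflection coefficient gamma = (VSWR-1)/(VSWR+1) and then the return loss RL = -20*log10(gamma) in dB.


gamma = (2.7050 - 1) / (2.7050 + 1) = 0.4601889
RL = -20 * log10(0.4601889) = 6.741 dB

6.741 dB


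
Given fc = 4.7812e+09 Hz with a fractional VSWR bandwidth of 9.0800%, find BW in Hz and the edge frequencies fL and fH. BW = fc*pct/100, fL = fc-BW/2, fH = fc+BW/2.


BW = 4.7812e+09 * 9.0800/100 = 4.341330e+08 Hz
fL = 4.7812e+09 - 4.341330e+08/2 = 4.564e+09 Hz
fH = 4.7812e+09 + 4.341330e+08/2 = 4.998e+09 Hz

BW=4.341e+08 Hz, fL=4.564e+09 Hz, fH=4.998e+09 Hz


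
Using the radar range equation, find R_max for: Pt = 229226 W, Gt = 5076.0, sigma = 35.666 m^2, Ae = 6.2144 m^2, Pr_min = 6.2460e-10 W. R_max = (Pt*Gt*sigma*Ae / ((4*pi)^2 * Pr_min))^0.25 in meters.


R^4 = 229226*5076.0*35.666*6.2144 / ((4*pi)^2 * 6.2460e-10) = 2.614673e+18
R_max = 2.614673e+18^0.25 = 40212 m

40212 m


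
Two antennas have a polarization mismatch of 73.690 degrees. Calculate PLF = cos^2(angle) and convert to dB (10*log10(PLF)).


PLF_linear = cos^2(73.690 deg) = 0.07886786
PLF_dB = 10 * log10(0.07886786) = -11.03 dB

-11.03 dB


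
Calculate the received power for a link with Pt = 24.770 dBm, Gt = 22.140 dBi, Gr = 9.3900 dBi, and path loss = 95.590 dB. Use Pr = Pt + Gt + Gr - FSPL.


Pr = 24.770 + 22.140 + 9.3900 - 95.590 = -39.29 dBm

-39.29 dBm


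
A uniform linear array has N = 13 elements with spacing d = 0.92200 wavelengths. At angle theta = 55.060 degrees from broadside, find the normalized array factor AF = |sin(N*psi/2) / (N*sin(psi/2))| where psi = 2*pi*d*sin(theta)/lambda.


psi = 2*pi*0.92200*sin(55.060 deg) = 4.748904 rad
AF = |sin(13*4.748904/2) / (13*sin(4.748904/2))| = 0.05774

0.05774


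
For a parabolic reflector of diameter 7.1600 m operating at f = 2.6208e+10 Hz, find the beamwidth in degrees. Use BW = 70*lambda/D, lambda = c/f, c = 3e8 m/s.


lambda = c / f = 3.0000e+08 / 2.6208e+10 = 0.01144689 m
BW = 70 * 0.01144689 / 7.1600 = 0.1119 deg

0.1119 deg


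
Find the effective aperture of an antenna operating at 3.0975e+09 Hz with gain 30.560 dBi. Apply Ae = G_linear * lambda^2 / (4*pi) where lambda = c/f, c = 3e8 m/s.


lambda = c / f = 3.0000e+08 / 3.0975e+09 = 0.09685230 m
G_linear = 10^(30.560/10) = 1137.627
Ae = G_linear * lambda^2 / (4*pi) = 1137.627 * 0.09685230^2 / (4*pi) = 0.8492 m^2

0.8492 m^2


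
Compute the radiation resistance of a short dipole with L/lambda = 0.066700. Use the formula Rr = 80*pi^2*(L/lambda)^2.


Rr = 80 * pi^2 * (0.066700)^2 = 80 * 9.869604 * 4.448890e-03 = 3.513 ohm

3.513 ohm


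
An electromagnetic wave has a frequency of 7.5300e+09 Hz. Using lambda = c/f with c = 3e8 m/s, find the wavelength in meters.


lambda = c / f = 3.0000e+08 / 7.5300e+09 = 0.03984 m

0.03984 m


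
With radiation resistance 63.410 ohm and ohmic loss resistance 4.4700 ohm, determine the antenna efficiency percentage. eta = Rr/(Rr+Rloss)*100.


eta = 63.410 / (63.410 + 4.4700) * 100 = 93.41%

93.41%


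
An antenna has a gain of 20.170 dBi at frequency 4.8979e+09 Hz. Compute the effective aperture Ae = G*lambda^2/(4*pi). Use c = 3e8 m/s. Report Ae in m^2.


lambda = c / f = 3.0000e+08 / 4.8979e+09 = 0.06125074 m
G_linear = 10^(20.170/10) = 103.9920
Ae = G_linear * lambda^2 / (4*pi) = 103.9920 * 0.06125074^2 / (4*pi) = 0.03105 m^2

0.03105 m^2


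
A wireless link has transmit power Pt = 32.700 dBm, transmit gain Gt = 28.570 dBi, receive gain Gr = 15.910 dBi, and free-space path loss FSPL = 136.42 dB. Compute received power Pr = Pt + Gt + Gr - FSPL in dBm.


Pr = 32.700 + 28.570 + 15.910 - 136.42 = -59.24 dBm

-59.24 dBm


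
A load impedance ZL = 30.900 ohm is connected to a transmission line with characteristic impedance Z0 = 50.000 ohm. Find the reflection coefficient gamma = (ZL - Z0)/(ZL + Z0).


gamma = (30.900 - 50.000) / (30.900 + 50.000) = -0.2361

-0.2361


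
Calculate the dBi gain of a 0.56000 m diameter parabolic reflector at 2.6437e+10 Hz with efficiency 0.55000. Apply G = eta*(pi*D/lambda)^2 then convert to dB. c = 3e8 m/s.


lambda = c / f = 3.0000e+08 / 2.6437e+10 = 0.01134773 m
G_linear = 0.55000 * (pi * 0.56000 / 0.01134773)^2 = 13219.67
G_dBi = 10 * log10(13219.67) = 41.21 dBi

41.21 dBi


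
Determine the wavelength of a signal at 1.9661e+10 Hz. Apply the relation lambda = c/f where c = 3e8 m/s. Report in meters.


lambda = c / f = 3.0000e+08 / 1.9661e+10 = 0.01526 m

0.01526 m


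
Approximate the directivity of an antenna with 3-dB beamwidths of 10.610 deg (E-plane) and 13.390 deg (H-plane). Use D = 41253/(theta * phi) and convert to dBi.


D_linear = 41253 / (10.610 * 13.390) = 290.3752
D_dBi = 10 * log10(290.3752) = 24.63 dBi

24.63 dBi


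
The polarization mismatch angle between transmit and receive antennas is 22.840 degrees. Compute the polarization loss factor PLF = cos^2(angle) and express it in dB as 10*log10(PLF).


PLF_linear = cos^2(22.840 deg) = 0.8493325
PLF_dB = 10 * log10(0.8493325) = -0.7092 dB

-0.7092 dB


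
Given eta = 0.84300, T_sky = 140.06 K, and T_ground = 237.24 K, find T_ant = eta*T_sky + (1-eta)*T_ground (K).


T_ant = 0.84300 * 140.06 + (1 - 0.84300) * 237.24 = 155.3 K

155.3 K


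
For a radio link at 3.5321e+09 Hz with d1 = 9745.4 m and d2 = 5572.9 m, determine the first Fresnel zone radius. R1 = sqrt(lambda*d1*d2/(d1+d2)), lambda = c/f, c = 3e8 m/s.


lambda = c / f = 3.0000e+08 / 3.5321e+09 = 0.08493531 m
R1 = sqrt(0.08493531 * 9745.4 * 5572.9 / (9745.4 + 5572.9)) = 17.35 m

17.35 m


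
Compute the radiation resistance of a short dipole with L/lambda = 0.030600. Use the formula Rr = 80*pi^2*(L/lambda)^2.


Rr = 80 * pi^2 * (0.030600)^2 = 80 * 9.869604 * 9.363600e-04 = 0.7393 ohm

0.7393 ohm


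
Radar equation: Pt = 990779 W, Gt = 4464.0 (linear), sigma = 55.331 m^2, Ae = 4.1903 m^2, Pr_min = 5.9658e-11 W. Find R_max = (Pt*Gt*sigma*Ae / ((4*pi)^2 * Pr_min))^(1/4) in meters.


R^4 = 990779*4464.0*55.331*4.1903 / ((4*pi)^2 * 5.9658e-11) = 1.088494e+20
R_max = 1.088494e+20^0.25 = 102143 m

102143 m


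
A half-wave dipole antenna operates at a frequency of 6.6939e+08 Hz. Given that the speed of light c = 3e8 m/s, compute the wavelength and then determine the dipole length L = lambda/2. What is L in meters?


lambda = c / f = 3.0000e+08 / 6.6939e+08 = 0.4481692 m
L = lambda / 2 = 0.4481692 / 2 = 0.2241 m

0.2241 m


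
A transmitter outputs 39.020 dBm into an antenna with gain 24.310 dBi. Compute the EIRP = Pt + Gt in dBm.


EIRP = Pt + Gt = 39.020 + 24.310 = 63.33 dBm

63.33 dBm


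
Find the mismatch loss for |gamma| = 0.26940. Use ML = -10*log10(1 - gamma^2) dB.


ML = -10 * log10(1 - 0.26940^2) = -10 * log10(0.92742364) = 0.3272 dB

0.3272 dB
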